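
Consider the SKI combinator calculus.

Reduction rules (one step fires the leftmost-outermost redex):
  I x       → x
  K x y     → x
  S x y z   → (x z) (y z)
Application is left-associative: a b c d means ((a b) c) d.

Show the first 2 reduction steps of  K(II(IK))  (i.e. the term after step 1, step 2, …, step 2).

Answer: after 2 steps: K(IK)

Reduction:
  start: K(II(IK))
  →1  K(I(IK))
  →2  K(IK)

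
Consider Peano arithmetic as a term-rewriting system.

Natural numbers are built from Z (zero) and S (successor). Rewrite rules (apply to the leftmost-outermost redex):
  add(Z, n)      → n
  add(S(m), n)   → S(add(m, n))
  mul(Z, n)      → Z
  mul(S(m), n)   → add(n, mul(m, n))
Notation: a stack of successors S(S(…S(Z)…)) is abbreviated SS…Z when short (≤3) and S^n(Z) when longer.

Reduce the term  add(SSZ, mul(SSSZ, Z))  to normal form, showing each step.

Answer: normal form = SSZ  (in 10 steps)

Derivation:
  start: add(SSZ, mul(SSSZ, Z))
  step 1: S(add(SZ, mul(SSSZ, Z)))
  step 2: S(S(add(Z, mul(SSSZ, Z))))
  step 3: S(S(mul(SSSZ, Z)))
  step 4: S(S(add(Z, mul(SSZ, Z))))
  step 5: S(S(mul(SSZ, Z)))
  step 6: S(S(add(Z, mul(SZ, Z))))
  step 7: S(S(mul(SZ, Z)))
  step 8: S(S(add(Z, mul(Z, Z))))
  step 9: S(S(mul(Z, Z)))
  step 10: SSZ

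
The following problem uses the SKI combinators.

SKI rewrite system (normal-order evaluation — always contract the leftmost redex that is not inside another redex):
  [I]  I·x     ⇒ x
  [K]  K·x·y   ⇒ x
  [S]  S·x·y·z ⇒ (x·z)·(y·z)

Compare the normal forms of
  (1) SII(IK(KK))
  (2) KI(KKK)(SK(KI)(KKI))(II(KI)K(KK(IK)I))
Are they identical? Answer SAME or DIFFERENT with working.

Term A:
  start: SII(IK(KK))
  step 1: I(IK(KK))(I(IK(KK)))
  step 2: IK(KK)(I(IK(KK)))
  step 3: K(KK)(I(IK(KK)))
  step 4: KK

Term B:
  start: KI(KKK)(SK(KI)(KKI))(II(KI)K(KK(IK)I))
  step 1: I(SK(KI)(KKI))(II(KI)K(KK(IK)I))
  step 2: SK(KI)(KKI)(II(KI)K(KK(IK)I))
  step 3: K(KKI)(KI(KKI))(II(KI)K(KK(IK)I))
  step 4: KKI(II(KI)K(KK(IK)I))
  step 5: K(II(KI)K(KK(IK)I))
  step 6: K(I(KI)K(KK(IK)I))
  step 7: K(KIK(KK(IK)I))
  step 8: K(I(KK(IK)I))
  step 9: K(KK(IK)I)
  step 10: K(KI)

Answer: DIFFERENT — A ⇓ KK, B ⇓ K(KI)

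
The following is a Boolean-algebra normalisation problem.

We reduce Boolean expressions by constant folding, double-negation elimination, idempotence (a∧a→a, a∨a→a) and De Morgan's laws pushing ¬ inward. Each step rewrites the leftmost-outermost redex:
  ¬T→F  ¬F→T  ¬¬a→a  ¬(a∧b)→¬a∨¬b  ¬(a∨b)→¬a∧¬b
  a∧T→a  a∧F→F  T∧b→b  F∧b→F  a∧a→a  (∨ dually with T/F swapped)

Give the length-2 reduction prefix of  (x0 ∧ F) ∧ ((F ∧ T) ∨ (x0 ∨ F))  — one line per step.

  start: (x0 ∧ F) ∧ ((F ∧ T) ∨ (x0 ∨ F))
  [1] F ∧ ((F ∧ T) ∨ (x0 ∨ F))
  [2] F

Answer: after 2 steps: F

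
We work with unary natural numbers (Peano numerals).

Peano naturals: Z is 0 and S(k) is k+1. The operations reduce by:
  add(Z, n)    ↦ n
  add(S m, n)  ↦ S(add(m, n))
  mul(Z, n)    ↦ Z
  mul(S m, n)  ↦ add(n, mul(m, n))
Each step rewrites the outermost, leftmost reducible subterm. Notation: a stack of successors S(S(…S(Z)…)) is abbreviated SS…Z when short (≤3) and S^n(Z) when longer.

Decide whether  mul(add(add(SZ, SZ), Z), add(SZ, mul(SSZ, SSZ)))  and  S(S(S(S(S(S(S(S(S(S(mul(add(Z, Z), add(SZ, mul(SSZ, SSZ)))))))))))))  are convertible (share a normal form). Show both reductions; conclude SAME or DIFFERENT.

Answer: SAME — A ⇓ S^10(Z), B ⇓ S^10(Z)

Derivation:
Term A:
  start: mul(add(add(SZ, SZ), Z), add(SZ, mul(SSZ, SSZ)))
  [1] mul(add(S(add(Z, SZ)), Z), add(SZ, mul(SSZ, SSZ)))
  [2] mul(S(add(add(Z, SZ), Z)), add(SZ, mul(SSZ, SSZ)))
  [3] add(add(SZ, mul(SSZ, SSZ)), mul(add(add(Z, SZ), Z), add(SZ, mul(SSZ, SSZ))))
  [4] add(S(add(Z, mul(SSZ, SSZ))), mul(add(add(Z, SZ), Z), add(SZ, mul(SSZ, SSZ))))
  [5] S(add(add(Z, mul(SSZ, SSZ)), mul(add(add(Z, SZ), Z), add(SZ, mul(SSZ, SSZ)))))
  [6] S(add(mul(SSZ, SSZ), mul(add(add(Z, SZ), Z), add(SZ, mul(SSZ, SSZ)))))
  [7] S(add(add(SSZ, mul(SZ, SSZ)), mul(add(add(Z, SZ), Z), add(SZ, mul(SSZ, SSZ)))))
  [8] S(add(S(add(SZ, mul(SZ, SSZ))), mul(add(add(Z, SZ), Z), add(SZ, mul(SSZ, SSZ)))))
  [9] S(S(add(add(SZ, mul(SZ, SSZ)), mul(add(add(Z, SZ), Z), add(SZ, mul(SSZ, SSZ))))))
  [10] S(S(add(S(add(Z, mul(SZ, SSZ))), mul(add(add(Z, SZ), Z), add(SZ, mul(SSZ, SSZ))))))
  [11] S(S(S(add(add(Z, mul(SZ, SSZ)), mul(add(add(Z, SZ), Z), add(SZ, mul(SSZ, SSZ)))))))
  [12] S(S(S(add(mul(SZ, SSZ), mul(add(add(Z, SZ), Z), add(SZ, mul(SSZ, SSZ)))))))
  [13] S(S(S(add(add(SSZ, mul(Z, SSZ)), mul(add(add(Z, SZ), Z), add(SZ, mul(SSZ, SSZ)))))))
  [14] S(S(S(add(S(add(SZ, mul(Z, SSZ))), mul(add(add(Z, SZ), Z), add(SZ, mul(SSZ, SSZ)))))))
  [15] S(S(S(S(add(add(SZ, mul(Z, SSZ)), mul(add(add(Z, SZ), Z), add(SZ, mul(SSZ, SSZ))))))))
  [16] S(S(S(S(add(S(add(Z, mul(Z, SSZ))), mul(add(add(Z, SZ), Z), add(SZ, mul(SSZ, SSZ))))))))
  [17] S(S(S(S(S(add(add(Z, mul(Z, SSZ)), mul(add(add(Z, SZ), Z), add(SZ, mul(SSZ, SSZ)))))))))
  [18] S(S(S(S(S(add(mul(Z, SSZ), mul(add(add(Z, SZ), Z), add(SZ, mul(SSZ, SSZ)))))))))
  [19] S(S(S(S(S(add(Z, mul(add(add(Z, SZ), Z), add(SZ, mul(SSZ, SSZ)))))))))
  [20] S(S(S(S(S(mul(add(add(Z, SZ), Z), add(SZ, mul(SSZ, SSZ))))))))
  [21] S(S(S(S(S(mul(add(SZ, Z), add(SZ, mul(SSZ, SSZ))))))))
  [22] S(S(S(S(S(mul(S(add(Z, Z)), add(SZ, mul(SSZ, SSZ))))))))
  [23] S(S(S(S(S(add(add(SZ, mul(SSZ, SSZ)), mul(add(Z, Z), add(SZ, mul(SSZ, SSZ)))))))))
  [24] S(S(S(S(S(add(S(add(Z, mul(SSZ, SSZ))), mul(add(Z, Z), add(SZ, mul(SSZ, SSZ)))))))))
  [25] S(S(S(S(S(S(add(add(Z, mul(SSZ, SSZ)), mul(add(Z, Z), add(SZ, mul(SSZ, SSZ))))))))))
  [26] S(S(S(S(S(S(add(mul(SSZ, SSZ), mul(add(Z, Z), add(SZ, mul(SSZ, SSZ))))))))))
  [27] S(S(S(S(S(S(add(add(SSZ, mul(SZ, SSZ)), mul(add(Z, Z), add(SZ, mul(SSZ, SSZ))))))))))
  [28] S(S(S(S(S(S(add(S(add(SZ, mul(SZ, SSZ))), mul(add(Z, Z), add(SZ, mul(SSZ, SSZ))))))))))
  [29] S(S(S(S(S(S(S(add(add(SZ, mul(SZ, SSZ)), mul(add(Z, Z), add(SZ, mul(SSZ, SSZ)))))))))))
  [30] S(S(S(S(S(S(S(add(S(add(Z, mul(SZ, SSZ))), mul(add(Z, Z), add(SZ, mul(SSZ, SSZ)))))))))))
  [31] S(S(S(S(S(S(S(S(add(add(Z, mul(SZ, SSZ)), mul(add(Z, Z), add(SZ, mul(SSZ, SSZ))))))))))))
  [32] S(S(S(S(S(S(S(S(add(mul(SZ, SSZ), mul(add(Z, Z), add(SZ, mul(SSZ, SSZ))))))))))))
  [33] S(S(S(S(S(S(S(S(add(add(SSZ, mul(Z, SSZ)), mul(add(Z, Z), add(SZ, mul(SSZ, SSZ))))))))))))
  [34] S(S(S(S(S(S(S(S(add(S(add(SZ, mul(Z, SSZ))), mul(add(Z, Z), add(SZ, mul(SSZ, SSZ))))))))))))
  [35] S(S(S(S(S(S(S(S(S(add(add(SZ, mul(Z, SSZ)), mul(add(Z, Z), add(SZ, mul(SSZ, SSZ)))))))))))))
  [36] S(S(S(S(S(S(S(S(S(add(S(add(Z, mul(Z, SSZ))), mul(add(Z, Z), add(SZ, mul(SSZ, SSZ)))))))))))))
  [37] S(S(S(S(S(S(S(S(S(S(add(add(Z, mul(Z, SSZ)), mul(add(Z, Z), add(SZ, mul(SSZ, SSZ))))))))))))))
  [38] S(S(S(S(S(S(S(S(S(S(add(mul(Z, SSZ), mul(add(Z, Z), add(SZ, mul(SSZ, SSZ))))))))))))))
  [39] S(S(S(S(S(S(S(S(S(S(add(Z, mul(add(Z, Z), add(SZ, mul(SSZ, SSZ))))))))))))))
  [40] S(S(S(S(S(S(S(S(S(S(mul(add(Z, Z), add(SZ, mul(SSZ, SSZ)))))))))))))
  [41] S(S(S(S(S(S(S(S(S(S(mul(Z, add(SZ, mul(SSZ, SSZ)))))))))))))
  [42] S^10(Z)

Term B:
  start: S(S(S(S(S(S(S(S(S(S(mul(add(Z, Z), add(SZ, mul(SSZ, SSZ)))))))))))))
  [1] S(S(S(S(S(S(S(S(S(S(mul(Z, add(SZ, mul(SSZ, SSZ)))))))))))))
  [2] S^10(Z)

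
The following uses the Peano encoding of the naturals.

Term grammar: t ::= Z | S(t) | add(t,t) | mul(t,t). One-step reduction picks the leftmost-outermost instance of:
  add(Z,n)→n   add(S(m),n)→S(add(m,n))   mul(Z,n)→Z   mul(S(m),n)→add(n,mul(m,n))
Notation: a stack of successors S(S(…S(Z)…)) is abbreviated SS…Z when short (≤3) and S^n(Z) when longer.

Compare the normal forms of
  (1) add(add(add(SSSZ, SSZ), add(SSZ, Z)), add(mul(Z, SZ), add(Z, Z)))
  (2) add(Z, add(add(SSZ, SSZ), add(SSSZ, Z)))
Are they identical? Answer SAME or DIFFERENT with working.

Answer: SAME — A ⇓ S^7(Z), B ⇓ S^7(Z)

Derivation:
Term A:
  start: add(add(add(SSSZ, SSZ), add(SSZ, Z)), add(mul(Z, SZ), add(Z, Z)))
  →1  add(add(S(add(SSZ, SSZ)), add(SSZ, Z)), add(mul(Z, SZ), add(Z, Z)))
  →2  add(S(add(add(SSZ, SSZ), add(SSZ, Z))), add(mul(Z, SZ), add(Z, Z)))
  →3  S(add(add(add(SSZ, SSZ), add(SSZ, Z)), add(mul(Z, SZ), add(Z, Z))))
  →4  S(add(add(S(add(SZ, SSZ)), add(SSZ, Z)), add(mul(Z, SZ), add(Z, Z))))
  →5  S(add(S(add(add(SZ, SSZ), add(SSZ, Z))), add(mul(Z, SZ), add(Z, Z))))
  →6  S(S(add(add(add(SZ, SSZ), add(SSZ, Z)), add(mul(Z, SZ), add(Z, Z)))))
  →7  S(S(add(add(S(add(Z, SSZ)), add(SSZ, Z)), add(mul(Z, SZ), add(Z, Z)))))
  →8  S(S(add(S(add(add(Z, SSZ), add(SSZ, Z))), add(mul(Z, SZ), add(Z, Z)))))
  →9  S(S(S(add(add(add(Z, SSZ), add(SSZ, Z)), add(mul(Z, SZ), add(Z, Z))))))
  →10  S(S(S(add(add(SSZ, add(SSZ, Z)), add(mul(Z, SZ), add(Z, Z))))))
  →11  S(S(S(add(S(add(SZ, add(SSZ, Z))), add(mul(Z, SZ), add(Z, Z))))))
  →12  S(S(S(S(add(add(SZ, add(SSZ, Z)), add(mul(Z, SZ), add(Z, Z)))))))
  →13  S(S(S(S(add(S(add(Z, add(SSZ, Z))), add(mul(Z, SZ), add(Z, Z)))))))
  →14  S(S(S(S(S(add(add(Z, add(SSZ, Z)), add(mul(Z, SZ), add(Z, Z))))))))
  →15  S(S(S(S(S(add(add(SSZ, Z), add(mul(Z, SZ), add(Z, Z))))))))
  →16  S(S(S(S(S(add(S(add(SZ, Z)), add(mul(Z, SZ), add(Z, Z))))))))
  →17  S(S(S(S(S(S(add(add(SZ, Z), add(mul(Z, SZ), add(Z, Z)))))))))
  →18  S(S(S(S(S(S(add(S(add(Z, Z)), add(mul(Z, SZ), add(Z, Z)))))))))
  →19  S(S(S(S(S(S(S(add(add(Z, Z), add(mul(Z, SZ), add(Z, Z))))))))))
  →20  S(S(S(S(S(S(S(add(Z, add(mul(Z, SZ), add(Z, Z))))))))))
  →21  S(S(S(S(S(S(S(add(mul(Z, SZ), add(Z, Z)))))))))
  →22  S(S(S(S(S(S(S(add(Z, add(Z, Z)))))))))
  →23  S(S(S(S(S(S(S(add(Z, Z))))))))
  →24  S^7(Z)

Term B:
  start: add(Z, add(add(SSZ, SSZ), add(SSSZ, Z)))
  →1  add(add(SSZ, SSZ), add(SSSZ, Z))
  →2  add(S(add(SZ, SSZ)), add(SSSZ, Z))
  →3  S(add(add(SZ, SSZ), add(SSSZ, Z)))
  →4  S(add(S(add(Z, SSZ)), add(SSSZ, Z)))
  →5  S(S(add(add(Z, SSZ), add(SSSZ, Z))))
  →6  S(S(add(SSZ, add(SSSZ, Z))))
  →7  S(S(S(add(SZ, add(SSSZ, Z)))))
  →8  S(S(S(S(add(Z, add(SSSZ, Z))))))
  →9  S(S(S(S(add(SSSZ, Z)))))
  →10  S(S(S(S(S(add(SSZ, Z))))))
  →11  S(S(S(S(S(S(add(SZ, Z)))))))
  →12  S(S(S(S(S(S(S(add(Z, Z))))))))
  →13  S^7(Z)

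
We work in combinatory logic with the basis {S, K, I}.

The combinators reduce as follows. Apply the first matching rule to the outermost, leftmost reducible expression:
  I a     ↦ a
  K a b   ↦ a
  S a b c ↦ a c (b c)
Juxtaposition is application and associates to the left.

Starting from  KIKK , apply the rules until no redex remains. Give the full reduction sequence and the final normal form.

Answer: normal form = K  (in 2 steps)

Working:
  start: KIKK
  step 1: IK
  step 2: K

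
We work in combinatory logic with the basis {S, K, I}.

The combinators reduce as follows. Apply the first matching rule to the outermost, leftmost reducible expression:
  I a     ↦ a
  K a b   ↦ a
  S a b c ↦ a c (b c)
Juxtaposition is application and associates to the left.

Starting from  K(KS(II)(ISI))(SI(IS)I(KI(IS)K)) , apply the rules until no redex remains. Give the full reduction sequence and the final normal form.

Answer: normal form = S(SI)  (in 3 steps)

Reduction:
  start: K(KS(II)(ISI))(SI(IS)I(KI(IS)K))
  step 1: KS(II)(ISI)
  step 2: S(ISI)
  step 3: S(SI)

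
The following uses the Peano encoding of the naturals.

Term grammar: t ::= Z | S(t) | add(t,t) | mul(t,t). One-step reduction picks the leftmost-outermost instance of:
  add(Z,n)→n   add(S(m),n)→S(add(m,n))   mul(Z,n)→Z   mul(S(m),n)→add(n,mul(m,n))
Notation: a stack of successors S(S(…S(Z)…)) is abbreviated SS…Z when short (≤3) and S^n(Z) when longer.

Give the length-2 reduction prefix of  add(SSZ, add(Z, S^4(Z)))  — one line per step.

  start: add(SSZ, add(Z, S^4(Z)))
  step 1: S(add(SZ, add(Z, S^4(Z))))
  step 2: S(S(add(Z, add(Z, S^4(Z)))))

Answer: after 2 steps: S(S(add(Z, add(Z, S^4(Z)))))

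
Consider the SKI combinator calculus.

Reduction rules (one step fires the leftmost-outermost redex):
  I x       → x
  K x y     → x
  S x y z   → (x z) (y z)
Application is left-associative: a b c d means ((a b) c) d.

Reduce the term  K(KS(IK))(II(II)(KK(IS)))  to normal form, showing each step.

Answer: normal form = S  (in 2 steps)

Derivation:
  start: K(KS(IK))(II(II)(KK(IS)))
  [1] KS(IK)
  [2] S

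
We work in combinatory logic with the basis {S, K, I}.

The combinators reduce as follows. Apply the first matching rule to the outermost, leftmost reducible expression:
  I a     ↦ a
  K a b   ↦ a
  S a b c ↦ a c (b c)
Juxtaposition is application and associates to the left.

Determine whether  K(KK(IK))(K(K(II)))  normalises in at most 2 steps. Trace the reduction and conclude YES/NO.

  start: K(KK(IK))(K(K(II)))
  →1  KK(IK)
  →2  K

Answer: YES — reaches normal form K in 2 ≤ 2 steps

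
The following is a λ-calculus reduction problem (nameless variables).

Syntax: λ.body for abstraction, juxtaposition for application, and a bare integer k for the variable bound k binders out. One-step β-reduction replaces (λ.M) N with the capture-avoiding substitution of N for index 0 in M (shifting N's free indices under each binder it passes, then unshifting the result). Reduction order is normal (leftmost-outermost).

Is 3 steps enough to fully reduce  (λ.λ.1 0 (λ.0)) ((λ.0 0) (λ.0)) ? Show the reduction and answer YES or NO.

  start: (λ.λ.1 0 (λ.0)) ((λ.0 0) (λ.0))
  [1] λ.(λ.0 0) (λ.0) 0 (λ.0)
  [2] λ.(λ.0) (λ.0) 0 (λ.0)
  [3] λ.(λ.0) 0 (λ.0)

Answer: NO — after 3 steps the term is λ.(λ.0) 0 (λ.0), not yet normal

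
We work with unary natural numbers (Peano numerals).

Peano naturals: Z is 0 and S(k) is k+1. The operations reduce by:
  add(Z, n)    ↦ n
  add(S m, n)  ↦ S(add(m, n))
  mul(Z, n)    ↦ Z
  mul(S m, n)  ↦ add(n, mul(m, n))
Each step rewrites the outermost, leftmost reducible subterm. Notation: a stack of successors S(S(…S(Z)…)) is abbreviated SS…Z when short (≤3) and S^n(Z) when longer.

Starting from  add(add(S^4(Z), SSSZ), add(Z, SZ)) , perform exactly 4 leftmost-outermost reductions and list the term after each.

Answer: after 4 steps: S(S(add(add(SSZ, SSSZ), add(Z, SZ))))

Reduction:
  start: add(add(S^4(Z), SSSZ), add(Z, SZ))
  step 1: add(S(add(SSSZ, SSSZ)), add(Z, SZ))
  step 2: S(add(add(SSSZ, SSSZ), add(Z, SZ)))
  step 3: S(add(S(add(SSZ, SSSZ)), add(Z, SZ)))
  step 4: S(S(add(add(SSZ, SSSZ), add(Z, SZ))))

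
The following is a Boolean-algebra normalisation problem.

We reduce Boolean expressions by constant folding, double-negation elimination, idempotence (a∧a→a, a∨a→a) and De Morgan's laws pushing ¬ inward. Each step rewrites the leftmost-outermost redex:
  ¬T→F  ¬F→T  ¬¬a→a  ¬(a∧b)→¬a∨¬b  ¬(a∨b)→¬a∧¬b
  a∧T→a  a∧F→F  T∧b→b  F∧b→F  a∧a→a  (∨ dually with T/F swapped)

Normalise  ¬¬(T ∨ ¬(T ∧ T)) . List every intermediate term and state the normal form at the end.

Answer: normal form = T  (in 2 steps)

Reduction:
  start: ¬¬(T ∨ ¬(T ∧ T))
  →1  T ∨ ¬(T ∧ T)
  →2  T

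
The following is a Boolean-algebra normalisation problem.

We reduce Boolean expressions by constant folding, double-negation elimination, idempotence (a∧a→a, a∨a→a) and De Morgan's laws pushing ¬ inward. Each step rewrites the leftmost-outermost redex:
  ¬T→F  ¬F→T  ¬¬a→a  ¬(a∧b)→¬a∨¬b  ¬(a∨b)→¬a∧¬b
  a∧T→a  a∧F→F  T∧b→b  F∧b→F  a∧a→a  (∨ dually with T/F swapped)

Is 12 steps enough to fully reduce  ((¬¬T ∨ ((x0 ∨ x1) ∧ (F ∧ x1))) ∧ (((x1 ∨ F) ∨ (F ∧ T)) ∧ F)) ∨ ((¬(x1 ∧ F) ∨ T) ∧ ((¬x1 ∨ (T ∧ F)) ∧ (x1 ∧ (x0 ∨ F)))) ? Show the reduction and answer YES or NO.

  start: ((¬¬T ∨ ((x0 ∨ x1) ∧ (F ∧ x1))) ∧ (((x1 ∨ F) ∨ (F ∧ T)) ∧ F)) ∨ ((¬(x1 ∧ F) ∨ T) ∧ ((¬x1 ∨ (T ∧ F)) ∧ (x1 ∧ (x0 ∨ F))))
  [1] ((T ∨ ((x0 ∨ x1) ∧ (F ∧ x1))) ∧ (((x1 ∨ F) ∨ (F ∧ T)) ∧ F)) ∨ ((¬(x1 ∧ F) ∨ T) ∧ ((¬x1 ∨ (T ∧ F)) ∧ (x1 ∧ (x0 ∨ F))))
  [2] (T ∧ (((x1 ∨ F) ∨ (F ∧ T)) ∧ F)) ∨ ((¬(x1 ∧ F) ∨ T) ∧ ((¬x1 ∨ (T ∧ F)) ∧ (x1 ∧ (x0 ∨ F))))
  [3] (((x1 ∨ F) ∨ (F ∧ T)) ∧ F) ∨ ((¬(x1 ∧ F) ∨ T) ∧ ((¬x1 ∨ (T ∧ F)) ∧ (x1 ∧ (x0 ∨ F))))
  [4] F ∨ ((¬(x1 ∧ F) ∨ T) ∧ ((¬x1 ∨ (T ∧ F)) ∧ (x1 ∧ (x0 ∨ F))))
  [5] (¬(x1 ∧ F) ∨ T) ∧ ((¬x1 ∨ (T ∧ F)) ∧ (x1 ∧ (x0 ∨ F)))
  [6] T ∧ ((¬x1 ∨ (T ∧ F)) ∧ (x1 ∧ (x0 ∨ F)))
  [7] (¬x1 ∨ (T ∧ F)) ∧ (x1 ∧ (x0 ∨ F))
  [8] (¬x1 ∨ F) ∧ (x1 ∧ (x0 ∨ F))
  [9] ¬x1 ∧ (x1 ∧ (x0 ∨ F))
  [10] ¬x1 ∧ (x1 ∧ x0)

Answer: YES — reaches normal form ¬x1 ∧ (x1 ∧ x0) in 10 ≤ 12 steps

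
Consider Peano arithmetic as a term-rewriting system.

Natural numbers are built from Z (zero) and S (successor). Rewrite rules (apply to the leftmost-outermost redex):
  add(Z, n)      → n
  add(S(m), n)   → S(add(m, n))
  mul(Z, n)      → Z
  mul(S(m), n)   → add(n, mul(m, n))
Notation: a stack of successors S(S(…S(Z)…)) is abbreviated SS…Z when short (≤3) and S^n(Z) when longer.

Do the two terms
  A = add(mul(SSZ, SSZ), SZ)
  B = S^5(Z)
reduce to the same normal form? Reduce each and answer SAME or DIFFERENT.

Term A:
  start: add(mul(SSZ, SSZ), SZ)
  [1] add(add(SSZ, mul(SZ, SSZ)), SZ)
  [2] add(S(add(SZ, mul(SZ, SSZ))), SZ)
  [3] S(add(add(SZ, mul(SZ, SSZ)), SZ))
  [4] S(add(S(add(Z, mul(SZ, SSZ))), SZ))
  [5] S(S(add(add(Z, mul(SZ, SSZ)), SZ)))
  [6] S(S(add(mul(SZ, SSZ), SZ)))
  [7] S(S(add(add(SSZ, mul(Z, SSZ)), SZ)))
  [8] S(S(add(S(add(SZ, mul(Z, SSZ))), SZ)))
  [9] S(S(S(add(add(SZ, mul(Z, SSZ)), SZ))))
  [10] S(S(S(add(S(add(Z, mul(Z, SSZ))), SZ))))
  [11] S(S(S(S(add(add(Z, mul(Z, SSZ)), SZ)))))
  [12] S(S(S(S(add(mul(Z, SSZ), SZ)))))
  [13] S(S(S(S(add(Z, SZ)))))
  [14] S^5(Z)

Term B:
  start: S^5(Z)

Answer: SAME — A ⇓ S^5(Z), B ⇓ S^5(Z)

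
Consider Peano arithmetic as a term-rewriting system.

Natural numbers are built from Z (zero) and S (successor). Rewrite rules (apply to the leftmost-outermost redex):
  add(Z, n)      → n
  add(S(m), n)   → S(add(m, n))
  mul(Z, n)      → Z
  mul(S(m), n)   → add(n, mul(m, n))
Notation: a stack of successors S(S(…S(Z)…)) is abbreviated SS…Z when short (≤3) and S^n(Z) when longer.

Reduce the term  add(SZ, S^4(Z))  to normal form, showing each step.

Answer: normal form = S^5(Z)  (in 2 steps)

Working:
  start: add(SZ, S^4(Z))
  →1  S(add(Z, S^4(Z)))
  →2  S^5(Z)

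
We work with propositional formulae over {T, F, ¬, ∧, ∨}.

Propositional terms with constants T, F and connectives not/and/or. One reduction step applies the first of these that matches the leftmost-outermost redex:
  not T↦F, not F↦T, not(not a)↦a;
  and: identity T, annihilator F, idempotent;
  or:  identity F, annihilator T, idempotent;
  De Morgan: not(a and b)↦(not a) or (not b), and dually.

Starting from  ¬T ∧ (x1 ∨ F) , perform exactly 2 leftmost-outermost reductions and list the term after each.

  start: ¬T ∧ (x1 ∨ F)
  [1] F ∧ (x1 ∨ F)
  [2] F

Answer: after 2 steps: F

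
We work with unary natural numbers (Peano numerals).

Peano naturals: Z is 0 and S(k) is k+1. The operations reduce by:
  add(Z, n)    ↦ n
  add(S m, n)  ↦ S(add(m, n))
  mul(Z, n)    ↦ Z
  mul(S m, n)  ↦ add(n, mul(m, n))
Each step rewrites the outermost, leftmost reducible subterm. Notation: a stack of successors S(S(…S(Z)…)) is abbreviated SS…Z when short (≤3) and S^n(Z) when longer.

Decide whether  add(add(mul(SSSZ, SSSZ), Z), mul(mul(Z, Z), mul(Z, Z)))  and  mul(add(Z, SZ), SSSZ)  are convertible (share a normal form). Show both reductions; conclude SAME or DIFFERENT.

Answer: DIFFERENT — A ⇓ S^9(Z), B ⇓ SSSZ

Derivation:
Term A:
  start: add(add(mul(SSSZ, SSSZ), Z), mul(mul(Z, Z), mul(Z, Z)))
  →1  add(add(add(SSSZ, mul(SSZ, SSSZ)), Z), mul(mul(Z, Z), mul(Z, Z)))
  →2  add(add(S(add(SSZ, mul(SSZ, SSSZ))), Z), mul(mul(Z, Z), mul(Z, Z)))
  →3  add(S(add(add(SSZ, mul(SSZ, SSSZ)), Z)), mul(mul(Z, Z), mul(Z, Z)))
  →4  S(add(add(add(SSZ, mul(SSZ, SSSZ)), Z), mul(mul(Z, Z), mul(Z, Z))))
  →5  S(add(add(S(add(SZ, mul(SSZ, SSSZ))), Z), mul(mul(Z, Z), mul(Z, Z))))
  →6  S(add(S(add(add(SZ, mul(SSZ, SSSZ)), Z)), mul(mul(Z, Z), mul(Z, Z))))
  →7  S(S(add(add(add(SZ, mul(SSZ, SSSZ)), Z), mul(mul(Z, Z), mul(Z, Z)))))
  →8  S(S(add(add(S(add(Z, mul(SSZ, SSSZ))), Z), mul(mul(Z, Z), mul(Z, Z)))))
  →9  S(S(add(S(add(add(Z, mul(SSZ, SSSZ)), Z)), mul(mul(Z, Z), mul(Z, Z)))))
  →10  S(S(S(add(add(add(Z, mul(SSZ, SSSZ)), Z), mul(mul(Z, Z), mul(Z, Z))))))
  →11  S(S(S(add(add(mul(SSZ, SSSZ), Z), mul(mul(Z, Z), mul(Z, Z))))))
  →12  S(S(S(add(add(add(SSSZ, mul(SZ, SSSZ)), Z), mul(mul(Z, Z), mul(Z, Z))))))
  →13  S(S(S(add(add(S(add(SSZ, mul(SZ, SSSZ))), Z), mul(mul(Z, Z), mul(Z, Z))))))
  →14  S(S(S(add(S(add(add(SSZ, mul(SZ, SSSZ)), Z)), mul(mul(Z, Z), mul(Z, Z))))))
  →15  S(S(S(S(add(add(add(SSZ, mul(SZ, SSSZ)), Z), mul(mul(Z, Z), mul(Z, Z)))))))
  →16  S(S(S(S(add(add(S(add(SZ, mul(SZ, SSSZ))), Z), mul(mul(Z, Z), mul(Z, Z)))))))
  →17  S(S(S(S(add(S(add(add(SZ, mul(SZ, SSSZ)), Z)), mul(mul(Z, Z), mul(Z, Z)))))))
  →18  S(S(S(S(S(add(add(add(SZ, mul(SZ, SSSZ)), Z), mul(mul(Z, Z), mul(Z, Z))))))))
  →19  S(S(S(S(S(add(add(S(add(Z, mul(SZ, SSSZ))), Z), mul(mul(Z, Z), mul(Z, Z))))))))
  →20  S(S(S(S(S(add(S(add(add(Z, mul(SZ, SSSZ)), Z)), mul(mul(Z, Z), mul(Z, Z))))))))
  →21  S(S(S(S(S(S(add(add(add(Z, mul(SZ, SSSZ)), Z), mul(mul(Z, Z), mul(Z, Z)))))))))
  →22  S(S(S(S(S(S(add(add(mul(SZ, SSSZ), Z), mul(mul(Z, Z), mul(Z, Z)))))))))
  →23  S(S(S(S(S(S(add(add(add(SSSZ, mul(Z, SSSZ)), Z), mul(mul(Z, Z), mul(Z, Z)))))))))
  →24  S(S(S(S(S(S(add(add(S(add(SSZ, mul(Z, SSSZ))), Z), mul(mul(Z, Z), mul(Z, Z)))))))))
  →25  S(S(S(S(S(S(add(S(add(add(SSZ, mul(Z, SSSZ)), Z)), mul(mul(Z, Z), mul(Z, Z)))))))))
  →26  S(S(S(S(S(S(S(add(add(add(SSZ, mul(Z, SSSZ)), Z), mul(mul(Z, Z), mul(Z, Z))))))))))
  →27  S(S(S(S(S(S(S(add(add(S(add(SZ, mul(Z, SSSZ))), Z), mul(mul(Z, Z), mul(Z, Z))))))))))
  →28  S(S(S(S(S(S(S(add(S(add(add(SZ, mul(Z, SSSZ)), Z)), mul(mul(Z, Z), mul(Z, Z))))))))))
  →29  S(S(S(S(S(S(S(S(add(add(add(SZ, mul(Z, SSSZ)), Z), mul(mul(Z, Z), mul(Z, Z)))))))))))
  →30  S(S(S(S(S(S(S(S(add(add(S(add(Z, mul(Z, SSSZ))), Z), mul(mul(Z, Z), mul(Z, Z)))))))))))
  →31  S(S(S(S(S(S(S(S(add(S(add(add(Z, mul(Z, SSSZ)), Z)), mul(mul(Z, Z), mul(Z, Z)))))))))))
  →32  S(S(S(S(S(S(S(S(S(add(add(add(Z, mul(Z, SSSZ)), Z), mul(mul(Z, Z), mul(Z, Z))))))))))))
  →33  S(S(S(S(S(S(S(S(S(add(add(mul(Z, SSSZ), Z), mul(mul(Z, Z), mul(Z, Z))))))))))))
  →34  S(S(S(S(S(S(S(S(S(add(add(Z, Z), mul(mul(Z, Z), mul(Z, Z))))))))))))
  →35  S(S(S(S(S(S(S(S(S(add(Z, mul(mul(Z, Z), mul(Z, Z))))))))))))
  →36  S(S(S(S(S(S(S(S(S(mul(mul(Z, Z), mul(Z, Z)))))))))))
  →37  S(S(S(S(S(S(S(S(S(mul(Z, mul(Z, Z)))))))))))
  →38  S^9(Z)

Term B:
  start: mul(add(Z, SZ), SSSZ)
  →1  mul(SZ, SSSZ)
  →2  add(SSSZ, mul(Z, SSSZ))
  →3  S(add(SSZ, mul(Z, SSSZ)))
  →4  S(S(add(SZ, mul(Z, SSSZ))))
  →5  S(S(S(add(Z, mul(Z, SSSZ)))))
  →6  S(S(S(mul(Z, SSSZ))))
  →7  SSSZ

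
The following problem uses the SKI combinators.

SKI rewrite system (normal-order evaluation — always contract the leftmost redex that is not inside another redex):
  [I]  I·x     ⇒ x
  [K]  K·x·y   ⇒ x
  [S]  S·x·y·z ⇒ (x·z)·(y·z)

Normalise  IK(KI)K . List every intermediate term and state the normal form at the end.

  start: IK(KI)K
  step 1: K(KI)K
  step 2: KI

Answer: normal form = KI  (in 2 steps)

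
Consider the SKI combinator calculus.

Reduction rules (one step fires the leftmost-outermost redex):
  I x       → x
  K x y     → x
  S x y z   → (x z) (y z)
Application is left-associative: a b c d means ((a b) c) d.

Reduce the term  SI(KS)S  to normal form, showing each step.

Answer: normal form = SS  (in 3 steps)

Working:
  start: SI(KS)S
  step 1: IS(KSS)
  step 2: S(KSS)
  step 3: SS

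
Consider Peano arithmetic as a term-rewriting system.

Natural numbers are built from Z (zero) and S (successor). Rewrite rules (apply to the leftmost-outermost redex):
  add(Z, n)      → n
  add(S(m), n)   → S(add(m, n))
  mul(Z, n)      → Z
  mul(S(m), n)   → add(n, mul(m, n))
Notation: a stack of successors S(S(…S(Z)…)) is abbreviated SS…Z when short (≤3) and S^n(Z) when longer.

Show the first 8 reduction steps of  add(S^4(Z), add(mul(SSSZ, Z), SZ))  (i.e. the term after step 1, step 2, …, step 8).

  start: add(S^4(Z), add(mul(SSSZ, Z), SZ))
  →1  S(add(SSSZ, add(mul(SSSZ, Z), SZ)))
  →2  S(S(add(SSZ, add(mul(SSSZ, Z), SZ))))
  →3  S(S(S(add(SZ, add(mul(SSSZ, Z), SZ)))))
  →4  S(S(S(S(add(Z, add(mul(SSSZ, Z), SZ))))))
  →5  S(S(S(S(add(mul(SSSZ, Z), SZ)))))
  →6  S(S(S(S(add(add(Z, mul(SSZ, Z)), SZ)))))
  →7  S(S(S(S(add(mul(SSZ, Z), SZ)))))
  →8  S(S(S(S(add(add(Z, mul(SZ, Z)), SZ)))))

Answer: after 8 steps: S(S(S(S(add(add(Z, mul(SZ, Z)), SZ)))))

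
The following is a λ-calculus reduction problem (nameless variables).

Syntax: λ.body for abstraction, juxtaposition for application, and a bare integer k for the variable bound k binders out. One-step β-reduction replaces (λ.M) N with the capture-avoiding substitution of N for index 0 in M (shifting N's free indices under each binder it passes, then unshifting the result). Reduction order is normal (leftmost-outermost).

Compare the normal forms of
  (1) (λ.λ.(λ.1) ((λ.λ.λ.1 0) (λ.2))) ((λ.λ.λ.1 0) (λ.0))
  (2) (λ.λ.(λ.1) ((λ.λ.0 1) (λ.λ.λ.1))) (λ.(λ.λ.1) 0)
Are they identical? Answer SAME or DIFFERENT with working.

Answer: SAME — A ⇓ λ.0, B ⇓ λ.0

Derivation:
Term A:
  start: (λ.λ.(λ.1) ((λ.λ.λ.1 0) (λ.2))) ((λ.λ.λ.1 0) (λ.0))
  [1] λ.(λ.1) ((λ.λ.λ.1 0) (λ.(λ.λ.λ.1 0) (λ.0)))
  [2] λ.0

Term B:
  start: (λ.λ.(λ.1) ((λ.λ.0 1) (λ.λ.λ.1))) (λ.(λ.λ.1) 0)
  [1] λ.(λ.1) ((λ.λ.0 1) (λ.λ.λ.1))
  [2] λ.0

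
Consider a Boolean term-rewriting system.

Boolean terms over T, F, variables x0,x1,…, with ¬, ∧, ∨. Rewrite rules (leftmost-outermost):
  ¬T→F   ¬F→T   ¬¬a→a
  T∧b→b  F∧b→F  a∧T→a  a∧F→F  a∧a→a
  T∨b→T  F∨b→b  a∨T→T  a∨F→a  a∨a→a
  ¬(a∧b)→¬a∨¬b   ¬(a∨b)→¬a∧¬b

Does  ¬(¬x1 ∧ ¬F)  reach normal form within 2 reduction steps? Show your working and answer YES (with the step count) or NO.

Answer: NO — after 2 steps the term is x1 ∨ ¬¬F, not yet normal

Working:
  start: ¬(¬x1 ∧ ¬F)
  step 1: ¬¬x1 ∨ ¬¬F
  step 2: x1 ∨ ¬¬F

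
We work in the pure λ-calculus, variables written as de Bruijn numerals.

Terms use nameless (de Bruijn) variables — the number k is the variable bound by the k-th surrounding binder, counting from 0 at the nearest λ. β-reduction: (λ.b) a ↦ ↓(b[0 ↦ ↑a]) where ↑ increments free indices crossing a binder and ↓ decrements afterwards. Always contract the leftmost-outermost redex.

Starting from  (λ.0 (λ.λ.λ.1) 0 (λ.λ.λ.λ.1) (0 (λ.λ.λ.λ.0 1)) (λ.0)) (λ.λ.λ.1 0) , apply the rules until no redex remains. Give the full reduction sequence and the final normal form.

  start: (λ.0 (λ.λ.λ.1) 0 (λ.λ.λ.λ.1) (0 (λ.λ.λ.λ.0 1)) (λ.0)) (λ.λ.λ.1 0)
  step 1: (λ.λ.λ.1 0) (λ.λ.λ.1) (λ.λ.λ.1 0) (λ.λ.λ.λ.1) ((λ.λ.λ.1 0) (λ.λ.λ.λ.0 1)) (λ.0)
  step 2: (λ.λ.1 0) (λ.λ.λ.1 0) (λ.λ.λ.λ.1) ((λ.λ.λ.1 0) (λ.λ.λ.λ.0 1)) (λ.0)
  step 3: (λ.(λ.λ.λ.1 0) 0) (λ.λ.λ.λ.1) ((λ.λ.λ.1 0) (λ.λ.λ.λ.0 1)) (λ.0)
  step 4: (λ.λ.λ.1 0) (λ.λ.λ.λ.1) ((λ.λ.λ.1 0) (λ.λ.λ.λ.0 1)) (λ.0)
  step 5: (λ.λ.1 0) ((λ.λ.λ.1 0) (λ.λ.λ.λ.0 1)) (λ.0)
  step 6: (λ.(λ.λ.λ.1 0) (λ.λ.λ.λ.0 1) 0) (λ.0)
  step 7: (λ.λ.λ.1 0) (λ.λ.λ.λ.0 1) (λ.0)
  step 8: (λ.λ.1 0) (λ.0)
  step 9: λ.(λ.0) 0
  step 10: λ.0

Answer: normal form = λ.0  (in 10 steps)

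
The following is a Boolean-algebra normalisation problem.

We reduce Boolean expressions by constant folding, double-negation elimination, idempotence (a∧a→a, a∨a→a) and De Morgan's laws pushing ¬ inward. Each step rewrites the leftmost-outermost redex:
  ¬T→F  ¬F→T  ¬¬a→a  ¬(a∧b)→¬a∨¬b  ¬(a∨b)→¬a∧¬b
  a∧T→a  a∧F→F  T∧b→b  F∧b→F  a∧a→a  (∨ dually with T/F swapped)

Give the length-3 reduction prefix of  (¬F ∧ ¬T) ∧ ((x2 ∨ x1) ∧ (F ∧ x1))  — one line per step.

  start: (¬F ∧ ¬T) ∧ ((x2 ∨ x1) ∧ (F ∧ x1))
  →1  (T ∧ ¬T) ∧ ((x2 ∨ x1) ∧ (F ∧ x1))
  →2  ¬T ∧ ((x2 ∨ x1) ∧ (F ∧ x1))
  →3  F ∧ ((x2 ∨ x1) ∧ (F ∧ x1))

Answer: after 3 steps: F ∧ ((x2 ∨ x1) ∧ (F ∧ x1))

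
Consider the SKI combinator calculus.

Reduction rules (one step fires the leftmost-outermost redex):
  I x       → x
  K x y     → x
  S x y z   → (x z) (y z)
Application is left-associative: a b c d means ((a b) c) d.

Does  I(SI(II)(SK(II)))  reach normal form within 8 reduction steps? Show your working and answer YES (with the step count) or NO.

Answer: YES — reaches normal form SKI in 8 ≤ 8 steps

Reduction:
  start: I(SI(II)(SK(II)))
  [1] SI(II)(SK(II))
  [2] I(SK(II))(II(SK(II)))
  [3] SK(II)(II(SK(II)))
  [4] K(II(SK(II)))(II(II(SK(II))))
  [5] II(SK(II))
  [6] I(SK(II))
  [7] SK(II)
  [8] SKI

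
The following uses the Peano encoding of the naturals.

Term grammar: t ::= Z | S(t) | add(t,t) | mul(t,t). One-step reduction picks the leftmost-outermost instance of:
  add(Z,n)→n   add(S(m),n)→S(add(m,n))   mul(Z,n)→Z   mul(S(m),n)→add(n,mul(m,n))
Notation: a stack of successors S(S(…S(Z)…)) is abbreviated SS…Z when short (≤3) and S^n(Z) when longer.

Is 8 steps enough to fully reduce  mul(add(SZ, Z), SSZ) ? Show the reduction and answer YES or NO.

Answer: YES — reaches normal form SSZ in 7 ≤ 8 steps

Derivation:
  start: mul(add(SZ, Z), SSZ)
  step 1: mul(S(add(Z, Z)), SSZ)
  step 2: add(SSZ, mul(add(Z, Z), SSZ))
  step 3: S(add(SZ, mul(add(Z, Z), SSZ)))
  step 4: S(S(add(Z, mul(add(Z, Z), SSZ))))
  step 5: S(S(mul(add(Z, Z), SSZ)))
  step 6: S(S(mul(Z, SSZ)))
  step 7: SSZ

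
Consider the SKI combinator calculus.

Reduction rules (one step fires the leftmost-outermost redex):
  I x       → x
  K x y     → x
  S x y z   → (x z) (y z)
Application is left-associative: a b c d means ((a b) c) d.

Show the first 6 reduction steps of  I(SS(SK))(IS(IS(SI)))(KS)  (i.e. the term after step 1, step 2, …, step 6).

Answer: after 6 steps: S(SI)(SK(IS(IS(SI)))(KS))(KS(SK(IS(IS(SI)))(KS)))

Working:
  start: I(SS(SK))(IS(IS(SI)))(KS)
  [1] SS(SK)(IS(IS(SI)))(KS)
  [2] S(IS(IS(SI)))(SK(IS(IS(SI))))(KS)
  [3] IS(IS(SI))(KS)(SK(IS(IS(SI)))(KS))
  [4] S(IS(SI))(KS)(SK(IS(IS(SI)))(KS))
  [5] IS(SI)(SK(IS(IS(SI)))(KS))(KS(SK(IS(IS(SI)))(KS)))
  [6] S(SI)(SK(IS(IS(SI)))(KS))(KS(SK(IS(IS(SI)))(KS)))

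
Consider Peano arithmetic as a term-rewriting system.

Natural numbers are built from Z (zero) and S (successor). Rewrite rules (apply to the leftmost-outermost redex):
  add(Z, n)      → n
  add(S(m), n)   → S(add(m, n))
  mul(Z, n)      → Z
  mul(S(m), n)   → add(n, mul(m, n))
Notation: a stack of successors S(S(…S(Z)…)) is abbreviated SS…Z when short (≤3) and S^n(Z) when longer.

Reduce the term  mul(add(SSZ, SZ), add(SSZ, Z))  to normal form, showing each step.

Answer: normal form = S^6(Z)  (in 25 steps)

Derivation:
  start: mul(add(SSZ, SZ), add(SSZ, Z))
  step 1: mul(S(add(SZ, SZ)), add(SSZ, Z))
  step 2: add(add(SSZ, Z), mul(add(SZ, SZ), add(SSZ, Z)))
  step 3: add(S(add(SZ, Z)), mul(add(SZ, SZ), add(SSZ, Z)))
  step 4: S(add(add(SZ, Z), mul(add(SZ, SZ), add(SSZ, Z))))
  step 5: S(add(S(add(Z, Z)), mul(add(SZ, SZ), add(SSZ, Z))))
  step 6: S(S(add(add(Z, Z), mul(add(SZ, SZ), add(SSZ, Z)))))
  step 7: S(S(add(Z, mul(add(SZ, SZ), add(SSZ, Z)))))
  step 8: S(S(mul(add(SZ, SZ), add(SSZ, Z))))
  step 9: S(S(mul(S(add(Z, SZ)), add(SSZ, Z))))
  step 10: S(S(add(add(SSZ, Z), mul(add(Z, SZ), add(SSZ, Z)))))
  step 11: S(S(add(S(add(SZ, Z)), mul(add(Z, SZ), add(SSZ, Z)))))
  step 12: S(S(S(add(add(SZ, Z), mul(add(Z, SZ), add(SSZ, Z))))))
  step 13: S(S(S(add(S(add(Z, Z)), mul(add(Z, SZ), add(SSZ, Z))))))
  step 14: S(S(S(S(add(add(Z, Z), mul(add(Z, SZ), add(SSZ, Z)))))))
  step 15: S(S(S(S(add(Z, mul(add(Z, SZ), add(SSZ, Z)))))))
  step 16: S(S(S(S(mul(add(Z, SZ), add(SSZ, Z))))))
  step 17: S(S(S(S(mul(SZ, add(SSZ, Z))))))
  step 18: S(S(S(S(add(add(SSZ, Z), mul(Z, add(SSZ, Z)))))))
  step 19: S(S(S(S(add(S(add(SZ, Z)), mul(Z, add(SSZ, Z)))))))
  step 20: S(S(S(S(S(add(add(SZ, Z), mul(Z, add(SSZ, Z))))))))
  step 21: S(S(S(S(S(add(S(add(Z, Z)), mul(Z, add(SSZ, Z))))))))
  step 22: S(S(S(S(S(S(add(add(Z, Z), mul(Z, add(SSZ, Z)))))))))
  step 23: S(S(S(S(S(S(add(Z, mul(Z, add(SSZ, Z)))))))))
  step 24: S(S(S(S(S(S(mul(Z, add(SSZ, Z))))))))
  step 25: S^6(Z)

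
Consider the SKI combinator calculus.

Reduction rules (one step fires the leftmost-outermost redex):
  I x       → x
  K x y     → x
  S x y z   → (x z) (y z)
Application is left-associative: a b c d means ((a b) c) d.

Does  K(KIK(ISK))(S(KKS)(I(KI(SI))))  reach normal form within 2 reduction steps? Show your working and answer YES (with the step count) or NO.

  start: K(KIK(ISK))(S(KKS)(I(KI(SI))))
  [1] KIK(ISK)
  [2] I(ISK)

Answer: NO — after 2 steps the term is I(ISK), not yet normal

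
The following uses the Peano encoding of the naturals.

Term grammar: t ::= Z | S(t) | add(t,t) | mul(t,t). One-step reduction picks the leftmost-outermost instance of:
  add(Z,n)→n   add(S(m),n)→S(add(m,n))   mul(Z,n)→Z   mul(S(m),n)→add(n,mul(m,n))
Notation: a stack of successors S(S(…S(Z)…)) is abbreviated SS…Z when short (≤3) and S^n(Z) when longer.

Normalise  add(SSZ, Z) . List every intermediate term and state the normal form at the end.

Answer: normal form = SSZ  (in 3 steps)

Working:
  start: add(SSZ, Z)
  →1  S(add(SZ, Z))
  →2  S(S(add(Z, Z)))
  →3  SSZ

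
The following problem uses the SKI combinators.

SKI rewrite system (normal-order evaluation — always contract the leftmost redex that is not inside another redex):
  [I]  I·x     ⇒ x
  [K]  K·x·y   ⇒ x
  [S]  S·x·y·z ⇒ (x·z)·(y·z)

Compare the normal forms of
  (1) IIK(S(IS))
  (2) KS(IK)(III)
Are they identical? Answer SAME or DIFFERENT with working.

Term A:
  start: IIK(S(IS))
  step 1: IK(S(IS))
  step 2: K(S(IS))
  step 3: K(SS)

Term B:
  start: KS(IK)(III)
  step 1: S(III)
  step 2: S(II)
  step 3: SI

Answer: DIFFERENT — A ⇓ K(SS), B ⇓ SI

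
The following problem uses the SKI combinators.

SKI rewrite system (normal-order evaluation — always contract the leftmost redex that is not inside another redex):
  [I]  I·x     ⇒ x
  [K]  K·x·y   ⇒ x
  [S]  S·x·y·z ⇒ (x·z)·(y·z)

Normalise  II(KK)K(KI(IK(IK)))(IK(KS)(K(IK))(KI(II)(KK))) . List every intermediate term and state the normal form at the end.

  start: II(KK)K(KI(IK(IK)))(IK(KS)(K(IK))(KI(II)(KK)))
  step 1: I(KK)K(KI(IK(IK)))(IK(KS)(K(IK))(KI(II)(KK)))
  step 2: KKK(KI(IK(IK)))(IK(KS)(K(IK))(KI(II)(KK)))
  step 3: K(KI(IK(IK)))(IK(KS)(K(IK))(KI(II)(KK)))
  step 4: KI(IK(IK))
  step 5: I

Answer: normal form = I  (in 5 steps)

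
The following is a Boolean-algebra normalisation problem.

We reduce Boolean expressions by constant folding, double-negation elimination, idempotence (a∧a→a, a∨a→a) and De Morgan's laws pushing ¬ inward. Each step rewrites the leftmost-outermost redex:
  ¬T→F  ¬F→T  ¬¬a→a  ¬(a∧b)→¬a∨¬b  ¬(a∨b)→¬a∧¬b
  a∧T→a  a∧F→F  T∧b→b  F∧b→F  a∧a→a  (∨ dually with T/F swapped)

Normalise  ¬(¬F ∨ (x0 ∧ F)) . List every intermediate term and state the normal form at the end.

  start: ¬(¬F ∨ (x0 ∧ F))
  step 1: ¬¬F ∧ ¬(x0 ∧ F)
  step 2: F ∧ ¬(x0 ∧ F)
  step 3: F

Answer: normal form = F  (in 3 steps)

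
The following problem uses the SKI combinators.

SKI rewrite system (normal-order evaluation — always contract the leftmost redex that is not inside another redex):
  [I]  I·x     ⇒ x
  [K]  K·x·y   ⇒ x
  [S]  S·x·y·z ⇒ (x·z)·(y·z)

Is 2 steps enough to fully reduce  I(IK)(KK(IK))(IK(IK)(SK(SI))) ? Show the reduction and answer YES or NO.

Answer: NO — after 2 steps the term is K(KK(IK))(IK(IK)(SK(SI))), not yet normal

Working:
  start: I(IK)(KK(IK))(IK(IK)(SK(SI)))
  [1] IK(KK(IK))(IK(IK)(SK(SI)))
  [2] K(KK(IK))(IK(IK)(SK(SI)))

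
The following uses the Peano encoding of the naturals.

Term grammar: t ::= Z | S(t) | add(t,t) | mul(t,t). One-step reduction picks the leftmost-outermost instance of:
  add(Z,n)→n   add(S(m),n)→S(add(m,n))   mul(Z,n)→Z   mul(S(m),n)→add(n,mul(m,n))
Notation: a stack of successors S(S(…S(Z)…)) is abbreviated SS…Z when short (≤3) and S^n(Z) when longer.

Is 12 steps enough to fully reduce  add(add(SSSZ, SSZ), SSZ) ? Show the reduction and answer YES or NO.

  start: add(add(SSSZ, SSZ), SSZ)
  step 1: add(S(add(SSZ, SSZ)), SSZ)
  step 2: S(add(add(SSZ, SSZ), SSZ))
  step 3: S(add(S(add(SZ, SSZ)), SSZ))
  step 4: S(S(add(add(SZ, SSZ), SSZ)))
  step 5: S(S(add(S(add(Z, SSZ)), SSZ)))
  step 6: S(S(S(add(add(Z, SSZ), SSZ))))
  step 7: S(S(S(add(SSZ, SSZ))))
  step 8: S(S(S(S(add(SZ, SSZ)))))
  step 9: S(S(S(S(S(add(Z, SSZ))))))
  step 10: S^7(Z)

Answer: YES — reaches normal form S^7(Z) in 10 ≤ 12 steps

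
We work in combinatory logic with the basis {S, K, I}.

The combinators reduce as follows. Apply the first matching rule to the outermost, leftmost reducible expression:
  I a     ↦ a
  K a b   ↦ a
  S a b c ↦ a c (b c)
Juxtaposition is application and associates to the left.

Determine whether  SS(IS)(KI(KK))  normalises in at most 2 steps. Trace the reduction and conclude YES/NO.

Answer: NO — after 2 steps the term is SI(IS(KI(KK))), not yet normal

Reduction:
  start: SS(IS)(KI(KK))
  →1  S(KI(KK))(IS(KI(KK)))
  →2  SI(IS(KI(KK)))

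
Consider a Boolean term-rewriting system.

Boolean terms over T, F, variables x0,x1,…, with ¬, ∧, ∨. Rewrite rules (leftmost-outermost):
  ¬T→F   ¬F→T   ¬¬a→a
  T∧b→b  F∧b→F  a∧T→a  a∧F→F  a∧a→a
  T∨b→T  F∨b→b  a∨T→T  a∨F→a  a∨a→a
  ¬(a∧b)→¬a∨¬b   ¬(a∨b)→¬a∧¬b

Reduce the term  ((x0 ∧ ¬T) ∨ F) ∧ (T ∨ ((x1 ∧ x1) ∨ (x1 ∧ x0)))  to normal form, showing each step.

  start: ((x0 ∧ ¬T) ∨ F) ∧ (T ∨ ((x1 ∧ x1) ∨ (x1 ∧ x0)))
  step 1: (x0 ∧ ¬T) ∧ (T ∨ ((x1 ∧ x1) ∨ (x1 ∧ x0)))
  step 2: (x0 ∧ F) ∧ (T ∨ ((x1 ∧ x1) ∨ (x1 ∧ x0)))
  step 3: F ∧ (T ∨ ((x1 ∧ x1) ∨ (x1 ∧ x0)))
  step 4: F

Answer: normal form = F  (in 4 steps)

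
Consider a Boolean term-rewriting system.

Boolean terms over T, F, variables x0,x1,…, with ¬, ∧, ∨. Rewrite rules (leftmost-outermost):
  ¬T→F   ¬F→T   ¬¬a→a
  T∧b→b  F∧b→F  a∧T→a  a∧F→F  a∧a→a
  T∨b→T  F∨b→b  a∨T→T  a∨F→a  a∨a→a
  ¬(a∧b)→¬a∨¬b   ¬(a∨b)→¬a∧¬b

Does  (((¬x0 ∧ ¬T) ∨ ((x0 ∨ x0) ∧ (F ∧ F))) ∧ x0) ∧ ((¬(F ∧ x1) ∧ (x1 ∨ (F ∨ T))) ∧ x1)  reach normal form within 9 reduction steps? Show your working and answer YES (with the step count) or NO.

  start: (((¬x0 ∧ ¬T) ∨ ((x0 ∨ x0) ∧ (F ∧ F))) ∧ x0) ∧ ((¬(F ∧ x1) ∧ (x1 ∨ (F ∨ T))) ∧ x1)
  step 1: (((¬x0 ∧ F) ∨ ((x0 ∨ x0) ∧ (F ∧ F))) ∧ x0) ∧ ((¬(F ∧ x1) ∧ (x1 ∨ (F ∨ T))) ∧ x1)
  step 2: ((F ∨ ((x0 ∨ x0) ∧ (F ∧ F))) ∧ x0) ∧ ((¬(F ∧ x1) ∧ (x1 ∨ (F ∨ T))) ∧ x1)
  step 3: (((x0 ∨ x0) ∧ (F ∧ F)) ∧ x0) ∧ ((¬(F ∧ x1) ∧ (x1 ∨ (F ∨ T))) ∧ x1)
  step 4: ((x0 ∧ (F ∧ F)) ∧ x0) ∧ ((¬(F ∧ x1) ∧ (x1 ∨ (F ∨ T))) ∧ x1)
  step 5: ((x0 ∧ F) ∧ x0) ∧ ((¬(F ∧ x1) ∧ (x1 ∨ (F ∨ T))) ∧ x1)
  step 6: (F ∧ x0) ∧ ((¬(F ∧ x1) ∧ (x1 ∨ (F ∨ T))) ∧ x1)
  step 7: F ∧ ((¬(F ∧ x1) ∧ (x1 ∨ (F ∨ T))) ∧ x1)
  step 8: F

Answer: YES — reaches normal form F in 8 ≤ 9 steps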